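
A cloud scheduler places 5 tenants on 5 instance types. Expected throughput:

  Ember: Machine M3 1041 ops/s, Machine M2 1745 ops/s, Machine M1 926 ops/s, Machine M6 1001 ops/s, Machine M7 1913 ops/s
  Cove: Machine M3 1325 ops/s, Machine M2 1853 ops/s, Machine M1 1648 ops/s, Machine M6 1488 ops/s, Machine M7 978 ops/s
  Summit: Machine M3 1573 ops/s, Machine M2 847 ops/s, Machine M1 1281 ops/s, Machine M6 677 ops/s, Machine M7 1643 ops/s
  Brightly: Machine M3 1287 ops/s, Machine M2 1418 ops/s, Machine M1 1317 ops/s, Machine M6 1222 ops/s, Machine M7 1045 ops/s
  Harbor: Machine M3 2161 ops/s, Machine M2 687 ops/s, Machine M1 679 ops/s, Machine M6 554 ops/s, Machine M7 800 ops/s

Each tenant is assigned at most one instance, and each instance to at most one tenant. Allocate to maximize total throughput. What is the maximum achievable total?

Max total: 8430 ops/s

Optimal: Ember→Machine M7 (1913 ops/s), Cove→Machine M2 (1853 ops/s), Summit→Machine M1 (1281 ops/s), Brightly→Machine M6 (1222 ops/s), Harbor→Machine M3 (2161 ops/s) — total 1913+1853+1281+1222+2161 = 8430 ops/s.
No other one-to-one assignment exceeds 8430 ops/s.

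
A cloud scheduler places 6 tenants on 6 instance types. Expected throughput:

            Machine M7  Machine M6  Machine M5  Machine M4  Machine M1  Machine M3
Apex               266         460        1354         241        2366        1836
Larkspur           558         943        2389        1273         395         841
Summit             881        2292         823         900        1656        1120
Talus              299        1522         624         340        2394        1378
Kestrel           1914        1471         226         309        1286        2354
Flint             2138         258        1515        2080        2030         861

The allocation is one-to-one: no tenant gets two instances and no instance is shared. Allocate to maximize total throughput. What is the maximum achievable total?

Optimal: Apex→Machine M3 (1836 ops/s), Larkspur→Machine M5 (2389 ops/s), Summit→Machine M6 (2292 ops/s), Talus→Machine M1 (2394 ops/s), Kestrel→Machine M7 (1914 ops/s), Flint→Machine M4 (2080 ops/s) — total 1836+2389+2292+2394+1914+2080 = 12905 ops/s.
Column-greedy (each instance in turn goes to its best remaining tenant) gives 11879 ops/s, worse by 1026.
Next-best assignment: Apex→Machine M1, Larkspur→Machine M5, Summit→Machine M6, Talus→Machine M3, Kestrel→Machine M7, Flint→Machine M4 = 12419 ops/s.
Swapping Larkspur↔Apex (Larkspur→Machine M3 841 ops/s, Apex→Machine M5 1354 ops/s) loses 2030.
Every other assignment is strictly worse.

Maximum total: 12905 ops/s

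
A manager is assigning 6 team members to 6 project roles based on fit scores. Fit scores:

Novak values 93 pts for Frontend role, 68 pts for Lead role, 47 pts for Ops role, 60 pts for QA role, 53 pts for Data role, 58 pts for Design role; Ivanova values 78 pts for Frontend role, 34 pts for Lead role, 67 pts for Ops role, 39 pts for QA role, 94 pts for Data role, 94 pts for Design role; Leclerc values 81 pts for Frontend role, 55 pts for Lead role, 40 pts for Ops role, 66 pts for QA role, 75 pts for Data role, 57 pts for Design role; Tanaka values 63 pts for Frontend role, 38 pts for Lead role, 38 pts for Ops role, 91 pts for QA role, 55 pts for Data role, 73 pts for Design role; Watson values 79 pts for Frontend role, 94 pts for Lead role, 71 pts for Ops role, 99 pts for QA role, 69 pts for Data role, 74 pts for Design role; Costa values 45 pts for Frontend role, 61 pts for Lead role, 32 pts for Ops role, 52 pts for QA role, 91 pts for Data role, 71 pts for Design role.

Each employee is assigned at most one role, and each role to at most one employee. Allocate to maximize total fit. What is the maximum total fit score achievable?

Optimal: Novak→Frontend role (93 pts), Ivanova→Design role (94 pts), Leclerc→Ops role (40 pts), Tanaka→QA role (91 pts), Watson→Lead role (94 pts), Costa→Data role (91 pts) — total 93+94+40+91+94+91 = 503 pts.
Column-greedy (each role in turn goes to its best remaining employee) gives 493 pts, worse by 10.
Next-best assignment: Novak→Ops role, Ivanova→Design role, Leclerc→Frontend role, Tanaka→QA role, Watson→Lead role, Costa→Data role = 498 pts.
Swapping Watson↔Leclerc (Watson→Ops role 71 pts, Leclerc→Lead role 55 pts) loses 8.
No other one-to-one assignment exceeds 503 pts.

Maximum total: 503 pts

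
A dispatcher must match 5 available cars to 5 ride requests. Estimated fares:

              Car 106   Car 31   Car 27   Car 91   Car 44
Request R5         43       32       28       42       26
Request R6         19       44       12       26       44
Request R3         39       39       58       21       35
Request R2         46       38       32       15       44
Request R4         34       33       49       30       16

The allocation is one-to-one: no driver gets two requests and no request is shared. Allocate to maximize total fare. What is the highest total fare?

Optimal: Car 106→Request R2 ($46), Car 31→Request R4 ($33), Car 27→Request R3 ($58), Car 91→Request R5 ($42), Car 44→Request R6 ($44) — total 46+33+58+42+44 = $223.
Row-greedy (each driver in turn takes its best remaining request) gives $206, worse by 17.
Next-best assignment: Car 106→Request R4, Car 31→Request R6, Car 27→Request R3, Car 91→Request R5, Car 44→Request R2 = $222.
Swapping Car 91↔Car 27 (Car 91→Request R3 $21, Car 27→Request R5 $28) loses 51.

Maximum total: $223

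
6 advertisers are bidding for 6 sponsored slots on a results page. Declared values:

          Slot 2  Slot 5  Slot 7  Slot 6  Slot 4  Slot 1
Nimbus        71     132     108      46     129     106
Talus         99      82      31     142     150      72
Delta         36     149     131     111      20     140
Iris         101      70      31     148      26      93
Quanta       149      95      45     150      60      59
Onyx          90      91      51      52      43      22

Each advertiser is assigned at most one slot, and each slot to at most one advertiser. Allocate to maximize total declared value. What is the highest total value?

Optimal: Nimbus→Slot 7 ($108), Talus→Slot 4 ($150), Delta→Slot 1 ($140), Iris→Slot 6 ($148), Quanta→Slot 2 ($149), Onyx→Slot 5 ($91) — total 108+150+140+148+149+91 = $786.
Row-greedy (each advertiser in turn takes its best remaining slot) gives $770, worse by 16.
Swapping Iris↔Talus (Iris→Slot 4 $26, Talus→Slot 6 $142) loses 130.

Max total: $786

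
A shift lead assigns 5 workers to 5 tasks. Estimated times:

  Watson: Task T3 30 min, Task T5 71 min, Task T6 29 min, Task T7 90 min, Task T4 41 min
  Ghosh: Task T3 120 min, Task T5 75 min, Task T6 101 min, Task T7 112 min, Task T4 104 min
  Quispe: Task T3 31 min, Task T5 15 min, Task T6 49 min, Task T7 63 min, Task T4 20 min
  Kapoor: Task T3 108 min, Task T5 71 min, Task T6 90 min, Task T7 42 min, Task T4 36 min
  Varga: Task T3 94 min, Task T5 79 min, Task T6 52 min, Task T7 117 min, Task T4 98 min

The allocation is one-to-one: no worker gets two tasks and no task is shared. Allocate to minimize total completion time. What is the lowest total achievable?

Min total: 219 min

This is the linear assignment problem.
Optimal: Watson→Task T3 (30 min), Ghosh→Task T5 (75 min), Quispe→Task T4 (20 min), Kapoor→Task T7 (42 min), Varga→Task T6 (52 min) — total 30+75+20+42+52 = 219 min.
Row-greedy (each worker in turn takes its cheapest remaining task) gives 260 min, worse by 41.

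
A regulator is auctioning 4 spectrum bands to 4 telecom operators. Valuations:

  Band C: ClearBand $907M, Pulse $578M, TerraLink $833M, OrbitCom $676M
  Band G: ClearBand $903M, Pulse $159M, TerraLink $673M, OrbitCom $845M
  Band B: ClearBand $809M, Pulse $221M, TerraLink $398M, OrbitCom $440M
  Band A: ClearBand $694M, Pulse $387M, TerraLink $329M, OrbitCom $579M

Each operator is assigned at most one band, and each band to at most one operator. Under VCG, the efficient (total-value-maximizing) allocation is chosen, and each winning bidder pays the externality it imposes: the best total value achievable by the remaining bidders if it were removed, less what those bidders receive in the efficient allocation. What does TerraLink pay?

Efficient allocation: ClearBand→Band B ($809M), Pulse→Band A ($387M), TerraLink→Band C ($833M), OrbitCom→Band G ($845M); total welfare W = $2874M.
TerraLink receives Band C at value $833M, so the others get W − 833 = $2041M.
Without TerraLink: best allocation of the remaining 3 bidders over all 4 bands is ClearBand→Band B ($809M), Pulse→Band C ($578M), OrbitCom→Band G ($845M), total $2232M.
VCG payment = (others' best without TerraLink) − (others' welfare with TerraLink) = 2232 − 2041 = $191M.

TerraLink pays $191M.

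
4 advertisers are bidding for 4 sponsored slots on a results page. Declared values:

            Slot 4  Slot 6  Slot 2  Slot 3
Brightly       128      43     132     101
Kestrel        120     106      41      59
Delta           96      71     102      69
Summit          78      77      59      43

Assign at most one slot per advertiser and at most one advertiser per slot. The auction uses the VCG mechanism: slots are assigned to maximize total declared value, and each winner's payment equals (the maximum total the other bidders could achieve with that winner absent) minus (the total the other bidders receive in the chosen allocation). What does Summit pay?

Summit pays $13.

Efficient allocation: Brightly→Slot 3 ($101), Kestrel→Slot 4 ($120), Delta→Slot 2 ($102), Summit→Slot 6 ($77); total welfare W = $400.
Summit receives Slot 6 at value $77, so the others get W − 77 = $323.
Without Summit: best allocation of the remaining 3 bidders over all 4 slots is Brightly→Slot 4 ($128), Kestrel→Slot 6 ($106), Delta→Slot 2 ($102), total $336.
VCG payment = (others' best without Summit) − (others' welfare with Summit) = 336 − 323 = $13.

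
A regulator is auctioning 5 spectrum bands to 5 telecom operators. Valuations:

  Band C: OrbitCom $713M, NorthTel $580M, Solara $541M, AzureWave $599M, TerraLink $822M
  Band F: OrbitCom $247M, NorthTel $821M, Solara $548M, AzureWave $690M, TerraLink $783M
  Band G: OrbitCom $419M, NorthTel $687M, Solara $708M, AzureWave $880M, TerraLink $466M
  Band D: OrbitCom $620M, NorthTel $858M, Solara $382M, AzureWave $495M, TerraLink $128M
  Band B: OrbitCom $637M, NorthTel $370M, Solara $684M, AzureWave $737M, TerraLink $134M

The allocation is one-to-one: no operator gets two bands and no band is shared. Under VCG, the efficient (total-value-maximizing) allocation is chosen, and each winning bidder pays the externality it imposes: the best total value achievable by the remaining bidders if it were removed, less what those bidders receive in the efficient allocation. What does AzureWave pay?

AzureWave pays $24M.

Efficient allocation: OrbitCom→Band C ($713M), NorthTel→Band D ($858M), Solara→Band B ($684M), AzureWave→Band G ($880M), TerraLink→Band F ($783M); total welfare W = $3918M.
AzureWave receives Band G at value $880M, so the others get W − 880 = $3038M.
Without AzureWave: best allocation of the remaining 4 bidders over all 5 bands is OrbitCom→Band C ($713M), NorthTel→Band D ($858M), Solara→Band G ($708M), TerraLink→Band F ($783M), total $3062M.
VCG payment = (others' best without AzureWave) − (others' welfare with AzureWave) = 3062 − 3038 = $24M.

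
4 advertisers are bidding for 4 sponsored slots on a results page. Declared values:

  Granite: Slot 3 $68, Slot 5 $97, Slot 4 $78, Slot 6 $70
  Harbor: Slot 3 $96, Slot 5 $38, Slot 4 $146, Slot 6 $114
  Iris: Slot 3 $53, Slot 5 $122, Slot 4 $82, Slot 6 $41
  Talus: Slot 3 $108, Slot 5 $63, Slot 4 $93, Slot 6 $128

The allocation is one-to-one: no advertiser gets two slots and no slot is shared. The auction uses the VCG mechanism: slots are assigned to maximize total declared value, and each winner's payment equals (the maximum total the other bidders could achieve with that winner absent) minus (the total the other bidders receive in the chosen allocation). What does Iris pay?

Efficient allocation: Granite→Slot 3 ($68), Harbor→Slot 4 ($146), Iris→Slot 5 ($122), Talus→Slot 6 ($128); total welfare W = $464.
Iris receives Slot 5 at value $122, so the others get W − 122 = $342.
Without Iris: best allocation of the remaining 3 bidders over all 4 slots is Granite→Slot 5 ($97), Harbor→Slot 4 ($146), Talus→Slot 6 ($128), total $371.
VCG payment = (others' best without Iris) − (others' welfare with Iris) = 371 − 342 = $29.

Iris pays $29.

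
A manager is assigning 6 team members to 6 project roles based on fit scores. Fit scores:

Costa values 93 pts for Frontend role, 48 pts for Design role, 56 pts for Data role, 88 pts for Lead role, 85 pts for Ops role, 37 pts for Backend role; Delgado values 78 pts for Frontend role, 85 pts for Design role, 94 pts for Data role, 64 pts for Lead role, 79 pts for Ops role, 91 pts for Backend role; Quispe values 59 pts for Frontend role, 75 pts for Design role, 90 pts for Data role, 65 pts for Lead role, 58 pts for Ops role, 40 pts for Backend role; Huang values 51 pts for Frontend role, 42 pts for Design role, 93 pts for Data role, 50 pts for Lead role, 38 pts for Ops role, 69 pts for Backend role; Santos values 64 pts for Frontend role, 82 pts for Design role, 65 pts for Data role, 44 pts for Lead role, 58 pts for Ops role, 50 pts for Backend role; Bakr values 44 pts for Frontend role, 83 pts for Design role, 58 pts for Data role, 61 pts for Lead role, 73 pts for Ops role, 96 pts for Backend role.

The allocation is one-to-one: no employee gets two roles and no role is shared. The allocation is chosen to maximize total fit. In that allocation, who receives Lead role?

Quispe receives Lead role.

Optimal: Costa→Frontend role (93 pts), Delgado→Ops role (79 pts), Quispe→Lead role (65 pts), Huang→Data role (93 pts), Santos→Design role (82 pts), Bakr→Backend role (96 pts) — total 93+79+65+93+82+96 = 508 pts.
Row-greedy (each employee in turn takes its best remaining role) gives 450 pts, worse by 58.
Quispe's own top role is Data role (90 pts), but forcing Quispe→Data role and reassigning the rest optimally gives only 490 pts — worse by 18.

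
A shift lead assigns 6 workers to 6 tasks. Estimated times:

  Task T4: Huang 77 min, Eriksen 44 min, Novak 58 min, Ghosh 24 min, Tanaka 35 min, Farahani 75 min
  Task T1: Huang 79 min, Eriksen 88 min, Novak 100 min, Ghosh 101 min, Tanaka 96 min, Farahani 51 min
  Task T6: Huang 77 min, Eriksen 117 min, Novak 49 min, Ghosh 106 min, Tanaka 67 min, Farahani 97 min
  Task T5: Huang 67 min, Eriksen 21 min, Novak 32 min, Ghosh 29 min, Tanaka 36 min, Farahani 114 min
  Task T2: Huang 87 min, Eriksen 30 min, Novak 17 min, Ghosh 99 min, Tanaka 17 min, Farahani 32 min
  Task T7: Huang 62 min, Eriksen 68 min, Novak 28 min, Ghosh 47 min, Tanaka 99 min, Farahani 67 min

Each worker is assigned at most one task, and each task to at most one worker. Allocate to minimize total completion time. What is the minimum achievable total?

Optimal: Huang→Task T6 (77 min), Eriksen→Task T5 (21 min), Novak→Task T7 (28 min), Ghosh→Task T4 (24 min), Tanaka→Task T2 (17 min), Farahani→Task T1 (51 min) — total 77+21+28+24+17+51 = 218 min.
Column-greedy (each task in turn goes to its cheapest remaining worker) gives 224 min, worse by 6.
Next-best assignment: Huang→Task T7, Eriksen→Task T5, Novak→Task T6, Ghosh→Task T4, Tanaka→Task T2, Farahani→Task T1 = 224 min.
Swapping Novak↔Farahani (Novak→Task T1 100 min, Farahani→Task T7 67 min) adds 88.

Minimum total: 218 min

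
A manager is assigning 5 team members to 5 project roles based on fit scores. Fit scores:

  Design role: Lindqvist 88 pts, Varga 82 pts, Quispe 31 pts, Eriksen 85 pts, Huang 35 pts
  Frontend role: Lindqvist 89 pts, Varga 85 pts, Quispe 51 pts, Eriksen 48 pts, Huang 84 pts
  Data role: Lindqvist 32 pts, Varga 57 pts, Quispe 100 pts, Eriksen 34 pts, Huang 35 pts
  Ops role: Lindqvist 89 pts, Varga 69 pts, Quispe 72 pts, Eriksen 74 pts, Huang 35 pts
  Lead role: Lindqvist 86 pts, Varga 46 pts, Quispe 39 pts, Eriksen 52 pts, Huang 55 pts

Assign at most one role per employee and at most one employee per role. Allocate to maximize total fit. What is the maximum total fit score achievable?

Optimal: Lindqvist→Lead role (86 pts), Varga→Design role (82 pts), Quispe→Data role (100 pts), Eriksen→Ops role (74 pts), Huang→Frontend role (84 pts) — total 86+82+100+74+84 = 426 pts.
Column-greedy (each role in turn goes to its best remaining employee) gives 402 pts, worse by 24.
Next-best assignment: Lindqvist→Lead role, Varga→Ops role, Quispe→Data role, Eriksen→Design role, Huang→Frontend role = 424 pts.

Max total: 426 pts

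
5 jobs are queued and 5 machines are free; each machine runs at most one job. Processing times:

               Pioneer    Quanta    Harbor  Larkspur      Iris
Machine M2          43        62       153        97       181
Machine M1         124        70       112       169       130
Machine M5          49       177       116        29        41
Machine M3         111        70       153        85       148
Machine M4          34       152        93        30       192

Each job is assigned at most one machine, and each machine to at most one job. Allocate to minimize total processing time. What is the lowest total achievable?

Optimal: Pioneer→Machine M2 (43 min), Quanta→Machine M3 (70 min), Harbor→Machine M1 (112 min), Larkspur→Machine M4 (30 min), Iris→Machine M5 (41 min) — total 43+70+112+30+41 = 296 min.
No other one-to-one assignment undercuts 296 min.

Min total: 296 min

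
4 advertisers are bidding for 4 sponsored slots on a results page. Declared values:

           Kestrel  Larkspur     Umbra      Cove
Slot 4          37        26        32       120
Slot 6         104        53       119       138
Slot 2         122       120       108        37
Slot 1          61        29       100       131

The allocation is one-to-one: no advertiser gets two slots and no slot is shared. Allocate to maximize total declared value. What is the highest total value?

Optimal: Kestrel→Slot 6 ($104), Larkspur→Slot 2 ($120), Umbra→Slot 1 ($100), Cove→Slot 4 ($120) — total 104+120+100+120 = $444.
Max-entry greedy (repeatedly take the single best remaining cell) gives $386, worse by 58.
Next-best assignment: Kestrel→Slot 1, Larkspur→Slot 2, Umbra→Slot 6, Cove→Slot 4 = $420.

Maximum total: $444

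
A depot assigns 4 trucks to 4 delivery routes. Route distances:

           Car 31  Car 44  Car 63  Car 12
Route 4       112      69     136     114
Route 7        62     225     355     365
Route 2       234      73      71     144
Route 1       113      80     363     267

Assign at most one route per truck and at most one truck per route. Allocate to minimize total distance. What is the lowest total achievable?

Optimal: Car 31→Route 7 (62 km), Car 44→Route 1 (80 km), Car 63→Route 2 (71 km), Car 12→Route 4 (114 km) — total 62+80+71+114 = 327 km.
Column-greedy (each route in turn goes to its cheapest remaining truck) gives 469 km, worse by 142.
Next-best assignment: Car 31→Route 7, Car 44→Route 1, Car 63→Route 4, Car 12→Route 2 = 422 km.

Min total: 327 km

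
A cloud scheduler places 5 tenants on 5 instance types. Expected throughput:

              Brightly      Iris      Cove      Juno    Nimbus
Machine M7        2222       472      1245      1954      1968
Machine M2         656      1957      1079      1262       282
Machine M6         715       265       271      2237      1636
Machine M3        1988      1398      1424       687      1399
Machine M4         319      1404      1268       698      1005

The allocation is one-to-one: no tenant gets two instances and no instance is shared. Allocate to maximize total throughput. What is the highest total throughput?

Maximum total: 9418 ops/s

Treat this as an assignment problem: match each tenant to one instance.
Optimal: Brightly→Machine M3 (1988 ops/s), Iris→Machine M2 (1957 ops/s), Cove→Machine M4 (1268 ops/s), Juno→Machine M6 (2237 ops/s), Nimbus→Machine M7 (1968 ops/s) — total 1988+1957+1268+2237+1968 = 9418 ops/s.
Next-best assignment: Brightly→Machine M7, Iris→Machine M2, Cove→Machine M4, Juno→Machine M6, Nimbus→Machine M3 = 9083 ops/s.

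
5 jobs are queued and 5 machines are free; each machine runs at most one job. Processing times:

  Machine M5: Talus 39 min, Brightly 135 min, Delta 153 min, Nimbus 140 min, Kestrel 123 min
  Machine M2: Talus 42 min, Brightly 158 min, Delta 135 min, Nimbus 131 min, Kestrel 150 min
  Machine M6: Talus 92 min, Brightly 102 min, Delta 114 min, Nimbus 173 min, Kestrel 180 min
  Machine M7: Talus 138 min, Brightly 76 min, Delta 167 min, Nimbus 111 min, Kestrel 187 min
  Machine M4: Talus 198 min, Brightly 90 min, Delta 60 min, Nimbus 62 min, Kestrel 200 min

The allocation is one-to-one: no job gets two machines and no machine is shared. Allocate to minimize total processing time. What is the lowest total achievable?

Optimal: Talus→Machine M2 (42 min), Brightly→Machine M7 (76 min), Delta→Machine M6 (114 min), Nimbus→Machine M4 (62 min), Kestrel→Machine M5 (123 min) — total 42+76+114+62+123 = 417 min.
Row-greedy (each job in turn takes its cheapest remaining machine) gives 486 min, worse by 69.
Next-best assignment: Talus→Machine M2, Brightly→Machine M6, Delta→Machine M4, Nimbus→Machine M7, Kestrel→Machine M5 = 438 min.
Checked against all permutations: 417 min is optimal.

Minimum total: 417 min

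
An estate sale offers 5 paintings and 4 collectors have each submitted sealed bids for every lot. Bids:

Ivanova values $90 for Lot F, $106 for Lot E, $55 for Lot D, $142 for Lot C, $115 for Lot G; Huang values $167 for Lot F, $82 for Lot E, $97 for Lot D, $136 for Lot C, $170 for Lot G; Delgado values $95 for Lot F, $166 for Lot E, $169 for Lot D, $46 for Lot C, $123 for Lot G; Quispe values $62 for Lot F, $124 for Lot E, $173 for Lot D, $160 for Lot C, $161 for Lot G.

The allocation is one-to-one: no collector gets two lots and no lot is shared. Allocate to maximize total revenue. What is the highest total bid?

Max total: $651

Optimal: Ivanova→Lot C ($142), Huang→Lot G ($170), Delgado→Lot E ($166), Quispe→Lot D ($173) — total 142+170+166+173 = $651.
Row-greedy (each collector in turn takes its best remaining lot) gives $605, worse by 46.
Next-best assignment: Ivanova→Lot C, Huang→Lot F, Delgado→Lot E, Quispe→Lot D = $648.
Swapping Ivanova↔Huang (Ivanova→Lot G $115, Huang→Lot C $136) loses 61.
No other one-to-one assignment exceeds $651.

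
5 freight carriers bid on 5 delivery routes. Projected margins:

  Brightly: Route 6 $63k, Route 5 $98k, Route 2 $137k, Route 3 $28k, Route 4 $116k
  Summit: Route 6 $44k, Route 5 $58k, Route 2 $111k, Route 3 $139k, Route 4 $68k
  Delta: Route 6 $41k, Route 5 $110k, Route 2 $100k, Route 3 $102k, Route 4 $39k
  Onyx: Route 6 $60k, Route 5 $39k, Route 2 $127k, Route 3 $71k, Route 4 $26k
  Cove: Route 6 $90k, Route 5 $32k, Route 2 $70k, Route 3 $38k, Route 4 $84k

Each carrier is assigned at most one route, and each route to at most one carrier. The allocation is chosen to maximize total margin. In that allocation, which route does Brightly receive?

Brightly receives Route 4.

This is a one-to-one assignment (maximum-weight bipartite matching).
Optimal: Brightly→Route 4 ($116k), Summit→Route 3 ($139k), Delta→Route 5 ($110k), Onyx→Route 2 ($127k), Cove→Route 6 ($90k) — total 116+139+110+127+90 = $582k.
Max-entry greedy (repeatedly take the single best remaining cell) gives $502k, worse by 80.
Checked against all permutations: $582k is optimal.
Brightly's own top route is Route 2 ($137k), but forcing Brightly→Route 2 and reassigning the rest optimally gives only $530k — worse by 52.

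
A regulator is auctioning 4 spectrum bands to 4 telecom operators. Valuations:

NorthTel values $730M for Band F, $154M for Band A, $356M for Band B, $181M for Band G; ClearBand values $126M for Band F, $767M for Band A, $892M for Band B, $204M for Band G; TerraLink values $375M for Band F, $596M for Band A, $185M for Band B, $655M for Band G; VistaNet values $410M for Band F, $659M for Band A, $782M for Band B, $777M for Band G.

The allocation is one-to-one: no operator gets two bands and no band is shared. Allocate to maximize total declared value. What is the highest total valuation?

Maximum total: $2995M

Optimal: NorthTel→Band F ($730M), ClearBand→Band B ($892M), TerraLink→Band A ($596M), VistaNet→Band G ($777M) — total 730+892+596+777 = $2995M.
Next-best assignment: NorthTel→Band F, ClearBand→Band B, TerraLink→Band G, VistaNet→Band A = $2936M.
No other one-to-one assignment exceeds $2995M.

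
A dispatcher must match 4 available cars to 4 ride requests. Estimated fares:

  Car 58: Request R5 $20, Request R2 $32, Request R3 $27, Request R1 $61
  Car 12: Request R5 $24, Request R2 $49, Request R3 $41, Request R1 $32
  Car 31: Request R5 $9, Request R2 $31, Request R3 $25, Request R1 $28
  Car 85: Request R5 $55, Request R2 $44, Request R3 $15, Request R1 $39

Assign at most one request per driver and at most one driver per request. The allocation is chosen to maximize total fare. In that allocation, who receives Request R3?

Car 31 receives Request R3.

Optimal: Car 58→Request R1 ($61), Car 12→Request R2 ($49), Car 31→Request R3 ($25), Car 85→Request R5 ($55) — total 61+49+25+55 = $190.
Column-greedy (each request in turn goes to its best remaining driver) gives $159, worse by 31.
Next-best assignment: Car 58→Request R1, Car 12→Request R3, Car 31→Request R2, Car 85→Request R5 = $188.
No other one-to-one assignment exceeds $190.
Car 31's own top request is Request R2 ($31), but forcing Car 31→Request R2 and reassigning the rest optimally gives only $188 — worse by 2.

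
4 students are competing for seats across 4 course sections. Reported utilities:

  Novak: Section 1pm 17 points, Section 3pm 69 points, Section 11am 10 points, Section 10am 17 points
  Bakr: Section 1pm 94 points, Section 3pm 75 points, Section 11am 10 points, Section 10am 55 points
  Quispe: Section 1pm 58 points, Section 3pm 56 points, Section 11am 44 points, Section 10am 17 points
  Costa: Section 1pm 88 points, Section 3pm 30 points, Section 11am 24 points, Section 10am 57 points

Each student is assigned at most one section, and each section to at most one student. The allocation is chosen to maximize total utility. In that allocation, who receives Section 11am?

Optimal: Novak→Section 3pm (69 points), Bakr→Section 1pm (94 points), Quispe→Section 11am (44 points), Costa→Section 10am (57 points) — total 69+94+44+57 = 264 points.
Next-best assignment: Novak→Section 3pm, Bakr→Section 10am, Quispe→Section 11am, Costa→Section 1pm = 256 points.
Every other assignment is strictly worse.
Quispe's own top section is Section 1pm (58 points), but forcing Quispe→Section 1pm and reassigning the rest optimally gives only 206 points — worse by 58.

Quispe receives Section 11am.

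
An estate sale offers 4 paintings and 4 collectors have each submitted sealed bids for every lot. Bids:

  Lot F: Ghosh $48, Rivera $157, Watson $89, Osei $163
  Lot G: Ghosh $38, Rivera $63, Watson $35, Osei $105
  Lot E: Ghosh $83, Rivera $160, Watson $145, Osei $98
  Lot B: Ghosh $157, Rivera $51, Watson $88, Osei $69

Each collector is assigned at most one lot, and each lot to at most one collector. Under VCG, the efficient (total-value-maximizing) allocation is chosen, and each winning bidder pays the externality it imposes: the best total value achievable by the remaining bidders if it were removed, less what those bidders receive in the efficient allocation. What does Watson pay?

Watson pays $61.

Efficient allocation: Ghosh→Lot B ($157), Rivera→Lot F ($157), Watson→Lot E ($145), Osei→Lot G ($105); total welfare W = $564.
Watson receives Lot E at value $145, so the others get W − 145 = $419.
Without Watson: best allocation of the remaining 3 bidders over all 4 lots is Ghosh→Lot B ($157), Rivera→Lot E ($160), Osei→Lot F ($163), total $480.
VCG payment = (others' best without Watson) − (others' welfare with Watson) = 480 − 419 = $61.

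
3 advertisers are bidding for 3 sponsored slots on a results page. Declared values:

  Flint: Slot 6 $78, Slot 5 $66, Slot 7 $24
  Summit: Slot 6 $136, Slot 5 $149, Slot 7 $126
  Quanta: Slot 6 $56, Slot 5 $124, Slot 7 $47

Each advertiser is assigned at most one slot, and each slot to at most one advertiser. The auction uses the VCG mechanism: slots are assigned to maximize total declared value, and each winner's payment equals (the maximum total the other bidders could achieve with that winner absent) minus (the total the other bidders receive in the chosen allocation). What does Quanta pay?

Quanta pays $23.

Efficient allocation: Flint→Slot 6 ($78), Summit→Slot 7 ($126), Quanta→Slot 5 ($124); total welfare W = $328.
Quanta receives Slot 5 at value $124, so the others get W − 124 = $204.
Without Quanta: best allocation of the remaining 2 bidders over all 3 slots is Flint→Slot 6 ($78), Summit→Slot 5 ($149), total $227.
VCG payment = (others' best without Quanta) − (others' welfare with Quanta) = 227 − 204 = $23.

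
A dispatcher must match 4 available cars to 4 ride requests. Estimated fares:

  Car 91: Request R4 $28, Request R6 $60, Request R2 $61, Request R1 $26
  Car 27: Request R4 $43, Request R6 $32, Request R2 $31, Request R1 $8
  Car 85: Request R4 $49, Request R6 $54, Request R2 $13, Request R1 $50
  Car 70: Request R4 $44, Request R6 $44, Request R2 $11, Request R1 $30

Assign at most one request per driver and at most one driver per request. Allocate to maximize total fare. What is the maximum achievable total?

This is the linear assignment problem.
Optimal: Car 91→Request R2 ($61), Car 27→Request R4 ($43), Car 85→Request R1 ($50), Car 70→Request R6 ($44) — total 61+43+50+44 = $198.
Row-greedy (each driver in turn takes its best remaining request) gives $188, worse by 10.
Swapping Car 91↔Car 85 (Car 91→Request R1 $26, Car 85→Request R2 $13) loses 72.
No other one-to-one assignment exceeds $198.

Max total: $198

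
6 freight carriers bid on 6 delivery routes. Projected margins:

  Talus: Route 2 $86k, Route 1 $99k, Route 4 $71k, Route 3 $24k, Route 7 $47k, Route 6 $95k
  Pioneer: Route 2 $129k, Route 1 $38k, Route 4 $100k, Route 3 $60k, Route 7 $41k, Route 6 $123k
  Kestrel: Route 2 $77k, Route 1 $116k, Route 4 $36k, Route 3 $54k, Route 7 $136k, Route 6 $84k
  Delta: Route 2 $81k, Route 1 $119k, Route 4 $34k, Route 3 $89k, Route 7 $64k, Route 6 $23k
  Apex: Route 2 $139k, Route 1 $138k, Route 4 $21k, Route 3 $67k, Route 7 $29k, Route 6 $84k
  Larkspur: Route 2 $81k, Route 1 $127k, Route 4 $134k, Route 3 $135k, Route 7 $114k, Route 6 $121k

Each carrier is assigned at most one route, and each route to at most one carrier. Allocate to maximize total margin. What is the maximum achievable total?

Maximum total: $724k

This is a one-to-one assignment (maximum-weight bipartite matching).
Optimal: Talus→Route 6 ($95k), Pioneer→Route 4 ($100k), Kestrel→Route 7 ($136k), Delta→Route 1 ($119k), Apex→Route 2 ($139k), Larkspur→Route 3 ($135k) — total 95+100+136+119+139+135 = $724k.
Row-greedy (each carrier in turn takes its best remaining route) gives $671k, worse by 53.
Every other assignment is strictly worse.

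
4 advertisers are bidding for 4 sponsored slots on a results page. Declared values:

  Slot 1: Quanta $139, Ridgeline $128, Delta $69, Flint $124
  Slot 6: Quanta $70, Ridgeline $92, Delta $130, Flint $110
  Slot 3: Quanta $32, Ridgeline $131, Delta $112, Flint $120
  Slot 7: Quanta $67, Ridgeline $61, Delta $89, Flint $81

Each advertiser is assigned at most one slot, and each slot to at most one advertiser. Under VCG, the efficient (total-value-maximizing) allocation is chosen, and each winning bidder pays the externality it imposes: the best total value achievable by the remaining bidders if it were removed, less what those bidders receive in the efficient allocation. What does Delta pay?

Delta pays $29.

Efficient allocation: Quanta→Slot 1 ($139), Ridgeline→Slot 3 ($131), Delta→Slot 6 ($130), Flint→Slot 7 ($81); total welfare W = $481.
Delta receives Slot 6 at value $130, so the others get W − 130 = $351.
Without Delta: best allocation of the remaining 3 bidders over all 4 slots is Quanta→Slot 1 ($139), Ridgeline→Slot 3 ($131), Flint→Slot 6 ($110), total $380.
VCG payment = (others' best without Delta) − (others' welfare with Delta) = 380 − 351 = $29.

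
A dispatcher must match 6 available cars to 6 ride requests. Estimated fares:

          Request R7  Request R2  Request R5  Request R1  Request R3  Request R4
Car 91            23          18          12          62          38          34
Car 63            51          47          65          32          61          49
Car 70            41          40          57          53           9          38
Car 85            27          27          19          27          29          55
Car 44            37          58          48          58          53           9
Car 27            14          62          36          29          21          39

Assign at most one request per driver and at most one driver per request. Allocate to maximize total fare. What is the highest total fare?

Maximum total: $340

Optimal: Car 91→Request R1 ($62), Car 63→Request R7 ($51), Car 70→Request R5 ($57), Car 85→Request R4 ($55), Car 44→Request R3 ($53), Car 27→Request R2 ($62) — total 62+51+57+55+53+62 = $340.
Max-entry greedy (repeatedly take the single best remaining cell) gives $338, worse by 2.
Next-best assignment: Car 91→Request R1, Car 63→Request R5, Car 70→Request R7, Car 85→Request R4, Car 44→Request R3, Car 27→Request R2 = $338.
Every other assignment is strictly worse.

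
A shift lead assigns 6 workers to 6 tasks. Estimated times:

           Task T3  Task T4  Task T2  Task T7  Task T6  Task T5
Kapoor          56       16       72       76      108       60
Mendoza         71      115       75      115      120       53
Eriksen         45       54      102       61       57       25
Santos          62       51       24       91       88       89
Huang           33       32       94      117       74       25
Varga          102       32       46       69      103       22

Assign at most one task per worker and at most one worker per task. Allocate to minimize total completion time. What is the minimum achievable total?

Optimal: Kapoor→Task T4 (16 min), Mendoza→Task T5 (53 min), Eriksen→Task T6 (57 min), Santos→Task T2 (24 min), Huang→Task T3 (33 min), Varga→Task T7 (69 min) — total 16+53+57+24+33+69 = 252 min.
Row-greedy (each worker in turn takes its cheapest remaining task) gives 281 min, worse by 29.
Next-best assignment: Kapoor→Task T4, Mendoza→Task T3, Eriksen→Task T6, Santos→Task T2, Huang→Task T5, Varga→Task T7 = 262 min.

Min total: 252 min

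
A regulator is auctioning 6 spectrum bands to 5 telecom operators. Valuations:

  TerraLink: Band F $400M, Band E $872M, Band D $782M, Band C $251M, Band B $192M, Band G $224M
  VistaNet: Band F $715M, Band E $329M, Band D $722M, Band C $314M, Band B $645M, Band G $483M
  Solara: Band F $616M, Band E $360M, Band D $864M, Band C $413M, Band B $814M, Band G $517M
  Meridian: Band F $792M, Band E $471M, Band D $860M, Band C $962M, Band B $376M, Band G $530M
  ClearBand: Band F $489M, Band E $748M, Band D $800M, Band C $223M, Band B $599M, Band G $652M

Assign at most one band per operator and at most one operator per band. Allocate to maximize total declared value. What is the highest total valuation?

Max total: $4163M

Optimal: TerraLink→Band E ($872M), VistaNet→Band F ($715M), Solara→Band B ($814M), Meridian→Band C ($962M), ClearBand→Band D ($800M) — total 872+715+814+962+800 = $4163M.
Max-entry greedy (repeatedly take the single best remaining cell) gives $4065M, worse by 98.
Swapping Meridian↔TerraLink (Meridian→Band E $471M, TerraLink→Band C $251M) loses 1112.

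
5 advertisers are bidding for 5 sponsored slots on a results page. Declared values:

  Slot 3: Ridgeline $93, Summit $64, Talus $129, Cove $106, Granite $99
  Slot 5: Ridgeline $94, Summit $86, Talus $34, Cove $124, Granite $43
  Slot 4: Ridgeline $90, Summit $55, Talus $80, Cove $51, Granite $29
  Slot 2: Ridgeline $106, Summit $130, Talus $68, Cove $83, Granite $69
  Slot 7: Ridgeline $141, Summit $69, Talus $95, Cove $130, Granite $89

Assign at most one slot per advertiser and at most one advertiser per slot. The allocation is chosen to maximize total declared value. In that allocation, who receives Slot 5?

This is the linear assignment problem.
Optimal: Ridgeline→Slot 7 ($141), Summit→Slot 2 ($130), Talus→Slot 4 ($80), Cove→Slot 5 ($124), Granite→Slot 3 ($99) — total 141+130+80+124+99 = $574.
Max-entry greedy (repeatedly take the single best remaining cell) gives $553, worse by 21.
Next-best assignment: Ridgeline→Slot 4, Summit→Slot 2, Talus→Slot 3, Cove→Slot 5, Granite→Slot 7 = $562.
Swapping Cove↔Summit (Cove→Slot 2 $83, Summit→Slot 5 $86) loses 85.
Cove's own top slot is Slot 7 ($130), but forcing Cove→Slot 7 and reassigning the rest optimally gives only $533 — worse by 41.

Cove receives Slot 5.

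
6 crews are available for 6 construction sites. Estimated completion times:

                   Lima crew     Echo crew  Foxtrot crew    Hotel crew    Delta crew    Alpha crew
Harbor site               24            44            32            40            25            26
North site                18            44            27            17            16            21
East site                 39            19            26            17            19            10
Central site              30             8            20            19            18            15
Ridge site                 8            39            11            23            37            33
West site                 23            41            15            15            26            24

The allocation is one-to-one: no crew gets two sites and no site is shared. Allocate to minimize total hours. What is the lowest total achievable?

Optimal: Lima crew→Ridge site (8 hours), Echo crew→Central site (8 hours), Foxtrot crew→West site (15 hours), Hotel crew→North site (17 hours), Delta crew→Harbor site (25 hours), Alpha crew→East site (10 hours) — total 8+8+15+17+25+10 = 83 hours.
Min-entry greedy (repeatedly take the single cheapest remaining cell) gives 97 hours, worse by 14.
Next-best assignment: Lima crew→Harbor site, Echo crew→Central site, Foxtrot crew→Ridge site, Hotel crew→West site, Delta crew→North site, Alpha crew→East site = 84 hours.
No other one-to-one assignment undercuts 83 hours.

Minimum total: 83 hours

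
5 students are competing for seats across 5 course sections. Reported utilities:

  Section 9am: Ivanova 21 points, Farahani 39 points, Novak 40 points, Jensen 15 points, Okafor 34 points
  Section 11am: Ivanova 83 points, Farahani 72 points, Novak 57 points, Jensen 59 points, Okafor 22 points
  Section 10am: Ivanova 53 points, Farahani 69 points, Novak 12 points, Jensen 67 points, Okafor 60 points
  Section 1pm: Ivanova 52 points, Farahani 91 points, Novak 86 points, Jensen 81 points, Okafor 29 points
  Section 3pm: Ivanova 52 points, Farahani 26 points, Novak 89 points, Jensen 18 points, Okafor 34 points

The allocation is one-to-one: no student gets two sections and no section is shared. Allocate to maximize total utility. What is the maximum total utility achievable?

Maximum total: 364 points

Optimal: Ivanova→Section 11am (83 points), Farahani→Section 1pm (91 points), Novak→Section 3pm (89 points), Jensen→Section 10am (67 points), Okafor→Section 9am (34 points) — total 83+91+89+67+34 = 364 points.
Column-greedy (each section in turn goes to its best remaining student) gives 307 points, worse by 57.
Swapping Ivanova↔Novak (Ivanova→Section 3pm 52 points, Novak→Section 11am 57 points) loses 63.
Checked against all permutations: 364 points is optimal.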